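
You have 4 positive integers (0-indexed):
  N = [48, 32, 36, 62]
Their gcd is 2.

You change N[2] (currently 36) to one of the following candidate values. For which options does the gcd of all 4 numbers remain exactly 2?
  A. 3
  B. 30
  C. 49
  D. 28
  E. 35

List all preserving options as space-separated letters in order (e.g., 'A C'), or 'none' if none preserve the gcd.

Old gcd = 2; gcd of others (without N[2]) = 2
New gcd for candidate v: gcd(2, v). Preserves old gcd iff gcd(2, v) = 2.
  Option A: v=3, gcd(2,3)=1 -> changes
  Option B: v=30, gcd(2,30)=2 -> preserves
  Option C: v=49, gcd(2,49)=1 -> changes
  Option D: v=28, gcd(2,28)=2 -> preserves
  Option E: v=35, gcd(2,35)=1 -> changes

Answer: B D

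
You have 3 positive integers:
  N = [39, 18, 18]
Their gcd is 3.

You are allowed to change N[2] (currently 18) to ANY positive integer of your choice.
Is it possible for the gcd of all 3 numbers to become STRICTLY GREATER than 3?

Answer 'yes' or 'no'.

Answer: no

Derivation:
Current gcd = 3
gcd of all OTHER numbers (without N[2]=18): gcd([39, 18]) = 3
The new gcd after any change is gcd(3, new_value).
This can be at most 3.
Since 3 = old gcd 3, the gcd can only stay the same or decrease.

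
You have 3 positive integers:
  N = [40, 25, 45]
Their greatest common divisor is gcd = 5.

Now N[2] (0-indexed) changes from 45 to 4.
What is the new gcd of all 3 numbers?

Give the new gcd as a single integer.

Answer: 1

Derivation:
Numbers: [40, 25, 45], gcd = 5
Change: index 2, 45 -> 4
gcd of the OTHER numbers (without index 2): gcd([40, 25]) = 5
New gcd = gcd(g_others, new_val) = gcd(5, 4) = 1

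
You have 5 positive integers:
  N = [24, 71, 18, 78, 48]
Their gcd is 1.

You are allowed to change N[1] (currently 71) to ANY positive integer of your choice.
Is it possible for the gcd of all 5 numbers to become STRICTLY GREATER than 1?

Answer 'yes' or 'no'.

Current gcd = 1
gcd of all OTHER numbers (without N[1]=71): gcd([24, 18, 78, 48]) = 6
The new gcd after any change is gcd(6, new_value).
This can be at most 6.
Since 6 > old gcd 1, the gcd CAN increase (e.g., set N[1] = 6).

Answer: yes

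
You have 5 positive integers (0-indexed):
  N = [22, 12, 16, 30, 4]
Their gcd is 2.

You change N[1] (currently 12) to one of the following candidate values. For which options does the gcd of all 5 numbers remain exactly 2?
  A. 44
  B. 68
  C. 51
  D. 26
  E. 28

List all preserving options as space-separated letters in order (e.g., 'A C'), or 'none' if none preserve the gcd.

Answer: A B D E

Derivation:
Old gcd = 2; gcd of others (without N[1]) = 2
New gcd for candidate v: gcd(2, v). Preserves old gcd iff gcd(2, v) = 2.
  Option A: v=44, gcd(2,44)=2 -> preserves
  Option B: v=68, gcd(2,68)=2 -> preserves
  Option C: v=51, gcd(2,51)=1 -> changes
  Option D: v=26, gcd(2,26)=2 -> preserves
  Option E: v=28, gcd(2,28)=2 -> preserves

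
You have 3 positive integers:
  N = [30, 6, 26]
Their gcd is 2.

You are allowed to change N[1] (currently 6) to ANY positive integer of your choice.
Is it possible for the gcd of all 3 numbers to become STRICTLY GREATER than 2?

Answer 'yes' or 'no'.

Current gcd = 2
gcd of all OTHER numbers (without N[1]=6): gcd([30, 26]) = 2
The new gcd after any change is gcd(2, new_value).
This can be at most 2.
Since 2 = old gcd 2, the gcd can only stay the same or decrease.

Answer: no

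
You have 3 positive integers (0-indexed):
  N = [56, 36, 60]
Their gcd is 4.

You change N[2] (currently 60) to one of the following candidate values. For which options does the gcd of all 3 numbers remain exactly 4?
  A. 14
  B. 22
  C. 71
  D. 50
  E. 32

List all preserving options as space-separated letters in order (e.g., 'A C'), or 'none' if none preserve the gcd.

Old gcd = 4; gcd of others (without N[2]) = 4
New gcd for candidate v: gcd(4, v). Preserves old gcd iff gcd(4, v) = 4.
  Option A: v=14, gcd(4,14)=2 -> changes
  Option B: v=22, gcd(4,22)=2 -> changes
  Option C: v=71, gcd(4,71)=1 -> changes
  Option D: v=50, gcd(4,50)=2 -> changes
  Option E: v=32, gcd(4,32)=4 -> preserves

Answer: E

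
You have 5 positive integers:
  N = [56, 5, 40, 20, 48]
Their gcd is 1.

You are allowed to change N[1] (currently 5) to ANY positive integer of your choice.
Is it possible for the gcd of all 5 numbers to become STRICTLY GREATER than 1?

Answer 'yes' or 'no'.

Current gcd = 1
gcd of all OTHER numbers (without N[1]=5): gcd([56, 40, 20, 48]) = 4
The new gcd after any change is gcd(4, new_value).
This can be at most 4.
Since 4 > old gcd 1, the gcd CAN increase (e.g., set N[1] = 4).

Answer: yes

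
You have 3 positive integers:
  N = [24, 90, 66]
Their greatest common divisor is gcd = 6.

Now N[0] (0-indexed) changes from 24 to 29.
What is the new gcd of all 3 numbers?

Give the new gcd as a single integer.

Numbers: [24, 90, 66], gcd = 6
Change: index 0, 24 -> 29
gcd of the OTHER numbers (without index 0): gcd([90, 66]) = 6
New gcd = gcd(g_others, new_val) = gcd(6, 29) = 1

Answer: 1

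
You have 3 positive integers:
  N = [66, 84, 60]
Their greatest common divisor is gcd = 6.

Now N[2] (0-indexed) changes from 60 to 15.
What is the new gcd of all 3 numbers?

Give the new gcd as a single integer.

Answer: 3

Derivation:
Numbers: [66, 84, 60], gcd = 6
Change: index 2, 60 -> 15
gcd of the OTHER numbers (without index 2): gcd([66, 84]) = 6
New gcd = gcd(g_others, new_val) = gcd(6, 15) = 3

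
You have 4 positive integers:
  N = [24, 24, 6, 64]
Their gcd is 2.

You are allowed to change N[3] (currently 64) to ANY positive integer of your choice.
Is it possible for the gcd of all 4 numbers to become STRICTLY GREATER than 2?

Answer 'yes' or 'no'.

Current gcd = 2
gcd of all OTHER numbers (without N[3]=64): gcd([24, 24, 6]) = 6
The new gcd after any change is gcd(6, new_value).
This can be at most 6.
Since 6 > old gcd 2, the gcd CAN increase (e.g., set N[3] = 6).

Answer: yes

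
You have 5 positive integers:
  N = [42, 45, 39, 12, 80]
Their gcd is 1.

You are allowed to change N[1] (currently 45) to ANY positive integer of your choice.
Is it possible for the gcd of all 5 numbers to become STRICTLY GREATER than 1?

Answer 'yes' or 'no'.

Current gcd = 1
gcd of all OTHER numbers (without N[1]=45): gcd([42, 39, 12, 80]) = 1
The new gcd after any change is gcd(1, new_value).
This can be at most 1.
Since 1 = old gcd 1, the gcd can only stay the same or decrease.

Answer: no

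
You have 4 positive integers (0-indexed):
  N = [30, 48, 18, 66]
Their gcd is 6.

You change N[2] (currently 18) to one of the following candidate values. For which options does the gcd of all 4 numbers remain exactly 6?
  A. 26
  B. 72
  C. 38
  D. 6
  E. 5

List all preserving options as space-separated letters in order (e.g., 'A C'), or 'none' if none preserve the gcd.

Old gcd = 6; gcd of others (without N[2]) = 6
New gcd for candidate v: gcd(6, v). Preserves old gcd iff gcd(6, v) = 6.
  Option A: v=26, gcd(6,26)=2 -> changes
  Option B: v=72, gcd(6,72)=6 -> preserves
  Option C: v=38, gcd(6,38)=2 -> changes
  Option D: v=6, gcd(6,6)=6 -> preserves
  Option E: v=5, gcd(6,5)=1 -> changes

Answer: B D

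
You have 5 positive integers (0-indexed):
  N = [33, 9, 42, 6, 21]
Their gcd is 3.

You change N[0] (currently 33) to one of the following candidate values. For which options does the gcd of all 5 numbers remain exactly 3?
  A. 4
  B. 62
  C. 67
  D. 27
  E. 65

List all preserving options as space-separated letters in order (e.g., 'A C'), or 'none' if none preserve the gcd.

Answer: D

Derivation:
Old gcd = 3; gcd of others (without N[0]) = 3
New gcd for candidate v: gcd(3, v). Preserves old gcd iff gcd(3, v) = 3.
  Option A: v=4, gcd(3,4)=1 -> changes
  Option B: v=62, gcd(3,62)=1 -> changes
  Option C: v=67, gcd(3,67)=1 -> changes
  Option D: v=27, gcd(3,27)=3 -> preserves
  Option E: v=65, gcd(3,65)=1 -> changes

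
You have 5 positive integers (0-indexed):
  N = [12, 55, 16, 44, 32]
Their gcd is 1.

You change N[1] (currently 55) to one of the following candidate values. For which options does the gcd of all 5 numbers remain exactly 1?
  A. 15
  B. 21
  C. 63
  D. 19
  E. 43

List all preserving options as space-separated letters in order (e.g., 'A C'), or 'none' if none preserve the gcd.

Answer: A B C D E

Derivation:
Old gcd = 1; gcd of others (without N[1]) = 4
New gcd for candidate v: gcd(4, v). Preserves old gcd iff gcd(4, v) = 1.
  Option A: v=15, gcd(4,15)=1 -> preserves
  Option B: v=21, gcd(4,21)=1 -> preserves
  Option C: v=63, gcd(4,63)=1 -> preserves
  Option D: v=19, gcd(4,19)=1 -> preserves
  Option E: v=43, gcd(4,43)=1 -> preserves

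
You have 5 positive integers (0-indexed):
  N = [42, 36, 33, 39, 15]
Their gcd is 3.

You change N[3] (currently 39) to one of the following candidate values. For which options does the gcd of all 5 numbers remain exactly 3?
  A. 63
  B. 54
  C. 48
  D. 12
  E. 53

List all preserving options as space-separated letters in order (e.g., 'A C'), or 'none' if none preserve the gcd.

Old gcd = 3; gcd of others (without N[3]) = 3
New gcd for candidate v: gcd(3, v). Preserves old gcd iff gcd(3, v) = 3.
  Option A: v=63, gcd(3,63)=3 -> preserves
  Option B: v=54, gcd(3,54)=3 -> preserves
  Option C: v=48, gcd(3,48)=3 -> preserves
  Option D: v=12, gcd(3,12)=3 -> preserves
  Option E: v=53, gcd(3,53)=1 -> changes

Answer: A B C D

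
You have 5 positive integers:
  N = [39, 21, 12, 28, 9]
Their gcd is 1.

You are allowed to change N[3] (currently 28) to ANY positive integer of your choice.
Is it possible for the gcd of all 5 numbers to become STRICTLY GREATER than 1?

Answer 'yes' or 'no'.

Answer: yes

Derivation:
Current gcd = 1
gcd of all OTHER numbers (without N[3]=28): gcd([39, 21, 12, 9]) = 3
The new gcd after any change is gcd(3, new_value).
This can be at most 3.
Since 3 > old gcd 1, the gcd CAN increase (e.g., set N[3] = 3).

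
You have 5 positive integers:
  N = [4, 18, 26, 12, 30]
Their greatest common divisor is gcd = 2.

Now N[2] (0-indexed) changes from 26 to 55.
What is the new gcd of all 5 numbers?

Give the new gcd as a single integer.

Numbers: [4, 18, 26, 12, 30], gcd = 2
Change: index 2, 26 -> 55
gcd of the OTHER numbers (without index 2): gcd([4, 18, 12, 30]) = 2
New gcd = gcd(g_others, new_val) = gcd(2, 55) = 1

Answer: 1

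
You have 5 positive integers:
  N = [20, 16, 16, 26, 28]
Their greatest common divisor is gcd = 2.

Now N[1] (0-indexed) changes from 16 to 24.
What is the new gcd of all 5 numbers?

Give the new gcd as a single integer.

Answer: 2

Derivation:
Numbers: [20, 16, 16, 26, 28], gcd = 2
Change: index 1, 16 -> 24
gcd of the OTHER numbers (without index 1): gcd([20, 16, 26, 28]) = 2
New gcd = gcd(g_others, new_val) = gcd(2, 24) = 2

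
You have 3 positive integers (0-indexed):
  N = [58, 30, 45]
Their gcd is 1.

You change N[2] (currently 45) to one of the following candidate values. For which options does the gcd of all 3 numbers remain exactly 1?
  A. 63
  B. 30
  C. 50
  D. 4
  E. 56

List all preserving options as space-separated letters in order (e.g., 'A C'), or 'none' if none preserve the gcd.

Answer: A

Derivation:
Old gcd = 1; gcd of others (without N[2]) = 2
New gcd for candidate v: gcd(2, v). Preserves old gcd iff gcd(2, v) = 1.
  Option A: v=63, gcd(2,63)=1 -> preserves
  Option B: v=30, gcd(2,30)=2 -> changes
  Option C: v=50, gcd(2,50)=2 -> changes
  Option D: v=4, gcd(2,4)=2 -> changes
  Option E: v=56, gcd(2,56)=2 -> changes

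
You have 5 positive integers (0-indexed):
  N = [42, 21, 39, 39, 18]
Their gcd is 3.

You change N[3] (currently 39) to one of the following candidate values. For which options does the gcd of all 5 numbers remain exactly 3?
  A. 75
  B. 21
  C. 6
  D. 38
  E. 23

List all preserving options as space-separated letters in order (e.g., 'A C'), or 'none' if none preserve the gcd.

Old gcd = 3; gcd of others (without N[3]) = 3
New gcd for candidate v: gcd(3, v). Preserves old gcd iff gcd(3, v) = 3.
  Option A: v=75, gcd(3,75)=3 -> preserves
  Option B: v=21, gcd(3,21)=3 -> preserves
  Option C: v=6, gcd(3,6)=3 -> preserves
  Option D: v=38, gcd(3,38)=1 -> changes
  Option E: v=23, gcd(3,23)=1 -> changes

Answer: A B C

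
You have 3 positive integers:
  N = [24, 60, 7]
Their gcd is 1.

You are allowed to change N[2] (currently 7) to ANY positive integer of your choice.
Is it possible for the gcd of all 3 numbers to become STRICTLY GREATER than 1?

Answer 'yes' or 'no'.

Answer: yes

Derivation:
Current gcd = 1
gcd of all OTHER numbers (without N[2]=7): gcd([24, 60]) = 12
The new gcd after any change is gcd(12, new_value).
This can be at most 12.
Since 12 > old gcd 1, the gcd CAN increase (e.g., set N[2] = 12).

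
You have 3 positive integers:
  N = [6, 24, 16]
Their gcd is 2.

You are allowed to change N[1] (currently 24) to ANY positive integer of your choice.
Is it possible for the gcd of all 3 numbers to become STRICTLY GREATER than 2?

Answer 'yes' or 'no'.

Current gcd = 2
gcd of all OTHER numbers (without N[1]=24): gcd([6, 16]) = 2
The new gcd after any change is gcd(2, new_value).
This can be at most 2.
Since 2 = old gcd 2, the gcd can only stay the same or decrease.

Answer: no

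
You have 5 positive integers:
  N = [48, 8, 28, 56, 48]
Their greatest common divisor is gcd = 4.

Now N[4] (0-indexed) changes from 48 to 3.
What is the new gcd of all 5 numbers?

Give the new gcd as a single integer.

Answer: 1

Derivation:
Numbers: [48, 8, 28, 56, 48], gcd = 4
Change: index 4, 48 -> 3
gcd of the OTHER numbers (without index 4): gcd([48, 8, 28, 56]) = 4
New gcd = gcd(g_others, new_val) = gcd(4, 3) = 1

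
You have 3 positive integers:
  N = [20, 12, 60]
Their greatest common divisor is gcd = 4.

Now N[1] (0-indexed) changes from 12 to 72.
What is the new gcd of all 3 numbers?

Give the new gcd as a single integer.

Answer: 4

Derivation:
Numbers: [20, 12, 60], gcd = 4
Change: index 1, 12 -> 72
gcd of the OTHER numbers (without index 1): gcd([20, 60]) = 20
New gcd = gcd(g_others, new_val) = gcd(20, 72) = 4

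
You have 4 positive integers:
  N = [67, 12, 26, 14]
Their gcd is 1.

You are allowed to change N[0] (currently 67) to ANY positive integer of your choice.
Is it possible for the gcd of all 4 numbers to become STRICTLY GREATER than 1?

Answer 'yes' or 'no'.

Current gcd = 1
gcd of all OTHER numbers (without N[0]=67): gcd([12, 26, 14]) = 2
The new gcd after any change is gcd(2, new_value).
This can be at most 2.
Since 2 > old gcd 1, the gcd CAN increase (e.g., set N[0] = 2).

Answer: yes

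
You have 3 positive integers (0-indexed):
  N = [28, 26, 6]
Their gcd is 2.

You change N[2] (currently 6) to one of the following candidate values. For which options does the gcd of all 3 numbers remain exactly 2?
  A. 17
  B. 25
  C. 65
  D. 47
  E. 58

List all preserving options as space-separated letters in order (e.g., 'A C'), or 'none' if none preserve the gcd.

Old gcd = 2; gcd of others (without N[2]) = 2
New gcd for candidate v: gcd(2, v). Preserves old gcd iff gcd(2, v) = 2.
  Option A: v=17, gcd(2,17)=1 -> changes
  Option B: v=25, gcd(2,25)=1 -> changes
  Option C: v=65, gcd(2,65)=1 -> changes
  Option D: v=47, gcd(2,47)=1 -> changes
  Option E: v=58, gcd(2,58)=2 -> preserves

Answer: E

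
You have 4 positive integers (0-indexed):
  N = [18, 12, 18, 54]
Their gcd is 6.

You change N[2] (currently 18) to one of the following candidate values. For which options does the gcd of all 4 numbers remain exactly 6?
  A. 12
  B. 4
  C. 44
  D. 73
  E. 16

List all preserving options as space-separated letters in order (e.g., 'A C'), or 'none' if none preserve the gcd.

Old gcd = 6; gcd of others (without N[2]) = 6
New gcd for candidate v: gcd(6, v). Preserves old gcd iff gcd(6, v) = 6.
  Option A: v=12, gcd(6,12)=6 -> preserves
  Option B: v=4, gcd(6,4)=2 -> changes
  Option C: v=44, gcd(6,44)=2 -> changes
  Option D: v=73, gcd(6,73)=1 -> changes
  Option E: v=16, gcd(6,16)=2 -> changes

Answer: A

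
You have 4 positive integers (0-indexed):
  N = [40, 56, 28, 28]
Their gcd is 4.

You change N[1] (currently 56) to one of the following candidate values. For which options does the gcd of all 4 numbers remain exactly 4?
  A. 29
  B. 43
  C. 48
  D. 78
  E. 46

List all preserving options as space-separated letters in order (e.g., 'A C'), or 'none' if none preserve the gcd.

Answer: C

Derivation:
Old gcd = 4; gcd of others (without N[1]) = 4
New gcd for candidate v: gcd(4, v). Preserves old gcd iff gcd(4, v) = 4.
  Option A: v=29, gcd(4,29)=1 -> changes
  Option B: v=43, gcd(4,43)=1 -> changes
  Option C: v=48, gcd(4,48)=4 -> preserves
  Option D: v=78, gcd(4,78)=2 -> changes
  Option E: v=46, gcd(4,46)=2 -> changes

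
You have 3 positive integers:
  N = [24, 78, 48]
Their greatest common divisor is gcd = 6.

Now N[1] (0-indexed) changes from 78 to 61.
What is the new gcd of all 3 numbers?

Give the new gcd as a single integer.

Answer: 1

Derivation:
Numbers: [24, 78, 48], gcd = 6
Change: index 1, 78 -> 61
gcd of the OTHER numbers (without index 1): gcd([24, 48]) = 24
New gcd = gcd(g_others, new_val) = gcd(24, 61) = 1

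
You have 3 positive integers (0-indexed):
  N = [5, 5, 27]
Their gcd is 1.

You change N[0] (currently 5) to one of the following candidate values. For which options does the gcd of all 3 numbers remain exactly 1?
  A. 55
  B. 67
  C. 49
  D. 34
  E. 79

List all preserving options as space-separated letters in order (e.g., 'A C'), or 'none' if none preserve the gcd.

Old gcd = 1; gcd of others (without N[0]) = 1
New gcd for candidate v: gcd(1, v). Preserves old gcd iff gcd(1, v) = 1.
  Option A: v=55, gcd(1,55)=1 -> preserves
  Option B: v=67, gcd(1,67)=1 -> preserves
  Option C: v=49, gcd(1,49)=1 -> preserves
  Option D: v=34, gcd(1,34)=1 -> preserves
  Option E: v=79, gcd(1,79)=1 -> preserves

Answer: A B C D E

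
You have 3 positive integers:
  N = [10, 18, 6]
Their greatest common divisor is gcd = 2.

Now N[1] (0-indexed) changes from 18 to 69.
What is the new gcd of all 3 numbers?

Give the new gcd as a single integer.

Numbers: [10, 18, 6], gcd = 2
Change: index 1, 18 -> 69
gcd of the OTHER numbers (without index 1): gcd([10, 6]) = 2
New gcd = gcd(g_others, new_val) = gcd(2, 69) = 1

Answer: 1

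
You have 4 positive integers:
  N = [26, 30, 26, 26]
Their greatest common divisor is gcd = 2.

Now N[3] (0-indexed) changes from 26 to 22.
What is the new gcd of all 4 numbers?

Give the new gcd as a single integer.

Numbers: [26, 30, 26, 26], gcd = 2
Change: index 3, 26 -> 22
gcd of the OTHER numbers (without index 3): gcd([26, 30, 26]) = 2
New gcd = gcd(g_others, new_val) = gcd(2, 22) = 2

Answer: 2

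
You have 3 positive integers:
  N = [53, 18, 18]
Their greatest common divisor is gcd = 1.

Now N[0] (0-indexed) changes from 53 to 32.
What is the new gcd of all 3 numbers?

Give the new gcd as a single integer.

Answer: 2

Derivation:
Numbers: [53, 18, 18], gcd = 1
Change: index 0, 53 -> 32
gcd of the OTHER numbers (without index 0): gcd([18, 18]) = 18
New gcd = gcd(g_others, new_val) = gcd(18, 32) = 2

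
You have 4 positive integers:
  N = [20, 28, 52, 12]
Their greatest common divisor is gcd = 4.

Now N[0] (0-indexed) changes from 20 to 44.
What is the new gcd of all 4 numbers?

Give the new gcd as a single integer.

Numbers: [20, 28, 52, 12], gcd = 4
Change: index 0, 20 -> 44
gcd of the OTHER numbers (without index 0): gcd([28, 52, 12]) = 4
New gcd = gcd(g_others, new_val) = gcd(4, 44) = 4

Answer: 4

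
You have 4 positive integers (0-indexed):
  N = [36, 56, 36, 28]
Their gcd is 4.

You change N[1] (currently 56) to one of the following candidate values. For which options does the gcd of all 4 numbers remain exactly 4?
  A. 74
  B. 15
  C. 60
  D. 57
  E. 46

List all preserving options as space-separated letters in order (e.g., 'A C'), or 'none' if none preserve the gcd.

Answer: C

Derivation:
Old gcd = 4; gcd of others (without N[1]) = 4
New gcd for candidate v: gcd(4, v). Preserves old gcd iff gcd(4, v) = 4.
  Option A: v=74, gcd(4,74)=2 -> changes
  Option B: v=15, gcd(4,15)=1 -> changes
  Option C: v=60, gcd(4,60)=4 -> preserves
  Option D: v=57, gcd(4,57)=1 -> changes
  Option E: v=46, gcd(4,46)=2 -> changes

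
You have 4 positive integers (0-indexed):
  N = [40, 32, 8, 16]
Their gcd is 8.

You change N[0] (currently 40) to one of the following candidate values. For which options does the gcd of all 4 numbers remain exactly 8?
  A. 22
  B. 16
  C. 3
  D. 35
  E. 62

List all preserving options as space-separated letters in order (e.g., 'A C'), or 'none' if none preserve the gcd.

Old gcd = 8; gcd of others (without N[0]) = 8
New gcd for candidate v: gcd(8, v). Preserves old gcd iff gcd(8, v) = 8.
  Option A: v=22, gcd(8,22)=2 -> changes
  Option B: v=16, gcd(8,16)=8 -> preserves
  Option C: v=3, gcd(8,3)=1 -> changes
  Option D: v=35, gcd(8,35)=1 -> changes
  Option E: v=62, gcd(8,62)=2 -> changes

Answer: B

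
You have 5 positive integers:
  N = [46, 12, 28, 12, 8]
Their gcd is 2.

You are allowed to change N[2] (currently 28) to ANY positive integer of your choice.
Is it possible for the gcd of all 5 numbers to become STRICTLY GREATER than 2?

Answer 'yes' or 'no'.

Answer: no

Derivation:
Current gcd = 2
gcd of all OTHER numbers (without N[2]=28): gcd([46, 12, 12, 8]) = 2
The new gcd after any change is gcd(2, new_value).
This can be at most 2.
Since 2 = old gcd 2, the gcd can only stay the same or decrease.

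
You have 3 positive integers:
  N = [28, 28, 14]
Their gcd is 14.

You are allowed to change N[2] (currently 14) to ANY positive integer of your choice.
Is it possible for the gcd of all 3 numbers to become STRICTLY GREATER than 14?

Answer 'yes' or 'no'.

Current gcd = 14
gcd of all OTHER numbers (without N[2]=14): gcd([28, 28]) = 28
The new gcd after any change is gcd(28, new_value).
This can be at most 28.
Since 28 > old gcd 14, the gcd CAN increase (e.g., set N[2] = 28).

Answer: yes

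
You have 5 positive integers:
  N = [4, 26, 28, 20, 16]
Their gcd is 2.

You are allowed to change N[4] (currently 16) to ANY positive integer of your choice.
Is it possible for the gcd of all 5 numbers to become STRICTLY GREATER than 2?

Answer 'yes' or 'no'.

Answer: no

Derivation:
Current gcd = 2
gcd of all OTHER numbers (without N[4]=16): gcd([4, 26, 28, 20]) = 2
The new gcd after any change is gcd(2, new_value).
This can be at most 2.
Since 2 = old gcd 2, the gcd can only stay the same or decrease.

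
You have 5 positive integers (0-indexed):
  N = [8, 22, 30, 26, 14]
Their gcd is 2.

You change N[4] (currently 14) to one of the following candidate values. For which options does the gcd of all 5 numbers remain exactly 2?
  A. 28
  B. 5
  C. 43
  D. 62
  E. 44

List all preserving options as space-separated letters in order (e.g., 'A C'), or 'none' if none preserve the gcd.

Answer: A D E

Derivation:
Old gcd = 2; gcd of others (without N[4]) = 2
New gcd for candidate v: gcd(2, v). Preserves old gcd iff gcd(2, v) = 2.
  Option A: v=28, gcd(2,28)=2 -> preserves
  Option B: v=5, gcd(2,5)=1 -> changes
  Option C: v=43, gcd(2,43)=1 -> changes
  Option D: v=62, gcd(2,62)=2 -> preserves
  Option E: v=44, gcd(2,44)=2 -> preserves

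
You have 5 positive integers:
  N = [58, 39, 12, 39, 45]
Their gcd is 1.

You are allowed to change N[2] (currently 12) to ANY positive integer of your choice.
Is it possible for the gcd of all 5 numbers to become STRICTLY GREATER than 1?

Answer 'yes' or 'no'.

Answer: no

Derivation:
Current gcd = 1
gcd of all OTHER numbers (without N[2]=12): gcd([58, 39, 39, 45]) = 1
The new gcd after any change is gcd(1, new_value).
This can be at most 1.
Since 1 = old gcd 1, the gcd can only stay the same or decrease.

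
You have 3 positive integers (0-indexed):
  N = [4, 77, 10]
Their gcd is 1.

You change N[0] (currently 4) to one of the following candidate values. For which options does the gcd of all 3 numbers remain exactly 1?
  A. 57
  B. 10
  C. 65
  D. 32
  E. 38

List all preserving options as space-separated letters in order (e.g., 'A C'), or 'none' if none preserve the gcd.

Old gcd = 1; gcd of others (without N[0]) = 1
New gcd for candidate v: gcd(1, v). Preserves old gcd iff gcd(1, v) = 1.
  Option A: v=57, gcd(1,57)=1 -> preserves
  Option B: v=10, gcd(1,10)=1 -> preserves
  Option C: v=65, gcd(1,65)=1 -> preserves
  Option D: v=32, gcd(1,32)=1 -> preserves
  Option E: v=38, gcd(1,38)=1 -> preserves

Answer: A B C D E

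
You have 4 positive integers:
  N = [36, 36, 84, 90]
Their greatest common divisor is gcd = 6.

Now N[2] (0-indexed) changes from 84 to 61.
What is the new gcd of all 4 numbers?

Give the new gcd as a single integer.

Answer: 1

Derivation:
Numbers: [36, 36, 84, 90], gcd = 6
Change: index 2, 84 -> 61
gcd of the OTHER numbers (without index 2): gcd([36, 36, 90]) = 18
New gcd = gcd(g_others, new_val) = gcd(18, 61) = 1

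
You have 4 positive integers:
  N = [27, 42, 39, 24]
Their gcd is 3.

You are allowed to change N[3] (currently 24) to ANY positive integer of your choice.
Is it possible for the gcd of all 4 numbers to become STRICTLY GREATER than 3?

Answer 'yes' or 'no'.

Answer: no

Derivation:
Current gcd = 3
gcd of all OTHER numbers (without N[3]=24): gcd([27, 42, 39]) = 3
The new gcd after any change is gcd(3, new_value).
This can be at most 3.
Since 3 = old gcd 3, the gcd can only stay the same or decrease.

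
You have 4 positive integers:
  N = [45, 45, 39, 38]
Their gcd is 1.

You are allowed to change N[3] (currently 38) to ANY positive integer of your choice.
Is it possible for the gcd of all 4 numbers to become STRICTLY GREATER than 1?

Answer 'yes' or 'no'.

Current gcd = 1
gcd of all OTHER numbers (without N[3]=38): gcd([45, 45, 39]) = 3
The new gcd after any change is gcd(3, new_value).
This can be at most 3.
Since 3 > old gcd 1, the gcd CAN increase (e.g., set N[3] = 3).

Answer: yes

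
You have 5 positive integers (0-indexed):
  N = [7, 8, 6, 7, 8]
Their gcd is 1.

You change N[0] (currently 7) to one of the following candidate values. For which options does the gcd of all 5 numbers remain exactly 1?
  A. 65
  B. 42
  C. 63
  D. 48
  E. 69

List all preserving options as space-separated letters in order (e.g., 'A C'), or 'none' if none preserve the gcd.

Old gcd = 1; gcd of others (without N[0]) = 1
New gcd for candidate v: gcd(1, v). Preserves old gcd iff gcd(1, v) = 1.
  Option A: v=65, gcd(1,65)=1 -> preserves
  Option B: v=42, gcd(1,42)=1 -> preserves
  Option C: v=63, gcd(1,63)=1 -> preserves
  Option D: v=48, gcd(1,48)=1 -> preserves
  Option E: v=69, gcd(1,69)=1 -> preserves

Answer: A B C D E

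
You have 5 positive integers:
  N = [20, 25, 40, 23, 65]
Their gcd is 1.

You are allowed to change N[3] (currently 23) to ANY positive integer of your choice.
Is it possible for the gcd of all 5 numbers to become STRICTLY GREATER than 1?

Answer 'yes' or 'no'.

Current gcd = 1
gcd of all OTHER numbers (without N[3]=23): gcd([20, 25, 40, 65]) = 5
The new gcd after any change is gcd(5, new_value).
This can be at most 5.
Since 5 > old gcd 1, the gcd CAN increase (e.g., set N[3] = 5).

Answer: yes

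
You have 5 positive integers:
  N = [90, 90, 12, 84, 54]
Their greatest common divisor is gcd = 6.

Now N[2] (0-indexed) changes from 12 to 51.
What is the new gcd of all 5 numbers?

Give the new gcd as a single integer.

Numbers: [90, 90, 12, 84, 54], gcd = 6
Change: index 2, 12 -> 51
gcd of the OTHER numbers (without index 2): gcd([90, 90, 84, 54]) = 6
New gcd = gcd(g_others, new_val) = gcd(6, 51) = 3

Answer: 3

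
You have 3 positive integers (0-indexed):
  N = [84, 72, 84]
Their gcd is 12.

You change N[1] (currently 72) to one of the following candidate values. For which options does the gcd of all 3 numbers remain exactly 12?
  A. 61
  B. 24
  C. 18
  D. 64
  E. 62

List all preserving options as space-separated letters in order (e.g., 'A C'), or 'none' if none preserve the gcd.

Old gcd = 12; gcd of others (without N[1]) = 84
New gcd for candidate v: gcd(84, v). Preserves old gcd iff gcd(84, v) = 12.
  Option A: v=61, gcd(84,61)=1 -> changes
  Option B: v=24, gcd(84,24)=12 -> preserves
  Option C: v=18, gcd(84,18)=6 -> changes
  Option D: v=64, gcd(84,64)=4 -> changes
  Option E: v=62, gcd(84,62)=2 -> changes

Answer: B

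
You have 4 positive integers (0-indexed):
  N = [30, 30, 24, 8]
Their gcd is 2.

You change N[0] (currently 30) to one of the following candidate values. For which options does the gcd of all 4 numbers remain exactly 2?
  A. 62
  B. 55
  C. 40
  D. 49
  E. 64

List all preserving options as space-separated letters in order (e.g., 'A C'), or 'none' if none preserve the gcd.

Old gcd = 2; gcd of others (without N[0]) = 2
New gcd for candidate v: gcd(2, v). Preserves old gcd iff gcd(2, v) = 2.
  Option A: v=62, gcd(2,62)=2 -> preserves
  Option B: v=55, gcd(2,55)=1 -> changes
  Option C: v=40, gcd(2,40)=2 -> preserves
  Option D: v=49, gcd(2,49)=1 -> changes
  Option E: v=64, gcd(2,64)=2 -> preserves

Answer: A C E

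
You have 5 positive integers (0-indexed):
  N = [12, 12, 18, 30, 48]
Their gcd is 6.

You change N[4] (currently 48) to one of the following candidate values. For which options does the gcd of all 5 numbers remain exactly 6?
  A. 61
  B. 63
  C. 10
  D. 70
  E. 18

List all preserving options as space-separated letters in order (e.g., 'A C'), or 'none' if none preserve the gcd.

Old gcd = 6; gcd of others (without N[4]) = 6
New gcd for candidate v: gcd(6, v). Preserves old gcd iff gcd(6, v) = 6.
  Option A: v=61, gcd(6,61)=1 -> changes
  Option B: v=63, gcd(6,63)=3 -> changes
  Option C: v=10, gcd(6,10)=2 -> changes
  Option D: v=70, gcd(6,70)=2 -> changes
  Option E: v=18, gcd(6,18)=6 -> preserves

Answer: E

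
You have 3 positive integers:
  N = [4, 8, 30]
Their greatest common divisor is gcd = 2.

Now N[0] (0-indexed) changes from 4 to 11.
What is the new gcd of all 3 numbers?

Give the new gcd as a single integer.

Answer: 1

Derivation:
Numbers: [4, 8, 30], gcd = 2
Change: index 0, 4 -> 11
gcd of the OTHER numbers (without index 0): gcd([8, 30]) = 2
New gcd = gcd(g_others, new_val) = gcd(2, 11) = 1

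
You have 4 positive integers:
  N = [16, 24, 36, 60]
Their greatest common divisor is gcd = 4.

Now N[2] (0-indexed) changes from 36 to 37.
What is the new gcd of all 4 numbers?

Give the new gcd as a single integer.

Numbers: [16, 24, 36, 60], gcd = 4
Change: index 2, 36 -> 37
gcd of the OTHER numbers (without index 2): gcd([16, 24, 60]) = 4
New gcd = gcd(g_others, new_val) = gcd(4, 37) = 1

Answer: 1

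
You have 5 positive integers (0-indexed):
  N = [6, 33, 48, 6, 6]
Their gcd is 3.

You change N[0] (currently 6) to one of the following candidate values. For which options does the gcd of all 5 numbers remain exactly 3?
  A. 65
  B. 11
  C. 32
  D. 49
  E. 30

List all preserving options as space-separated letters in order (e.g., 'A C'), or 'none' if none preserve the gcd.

Answer: E

Derivation:
Old gcd = 3; gcd of others (without N[0]) = 3
New gcd for candidate v: gcd(3, v). Preserves old gcd iff gcd(3, v) = 3.
  Option A: v=65, gcd(3,65)=1 -> changes
  Option B: v=11, gcd(3,11)=1 -> changes
  Option C: v=32, gcd(3,32)=1 -> changes
  Option D: v=49, gcd(3,49)=1 -> changes
  Option E: v=30, gcd(3,30)=3 -> preserves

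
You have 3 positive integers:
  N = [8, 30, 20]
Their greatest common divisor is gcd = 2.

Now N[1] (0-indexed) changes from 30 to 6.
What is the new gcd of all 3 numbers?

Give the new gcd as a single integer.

Numbers: [8, 30, 20], gcd = 2
Change: index 1, 30 -> 6
gcd of the OTHER numbers (without index 1): gcd([8, 20]) = 4
New gcd = gcd(g_others, new_val) = gcd(4, 6) = 2

Answer: 2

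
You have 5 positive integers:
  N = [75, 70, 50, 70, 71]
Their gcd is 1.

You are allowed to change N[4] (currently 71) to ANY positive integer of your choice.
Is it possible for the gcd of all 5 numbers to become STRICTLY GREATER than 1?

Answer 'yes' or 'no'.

Current gcd = 1
gcd of all OTHER numbers (without N[4]=71): gcd([75, 70, 50, 70]) = 5
The new gcd after any change is gcd(5, new_value).
This can be at most 5.
Since 5 > old gcd 1, the gcd CAN increase (e.g., set N[4] = 5).

Answer: yes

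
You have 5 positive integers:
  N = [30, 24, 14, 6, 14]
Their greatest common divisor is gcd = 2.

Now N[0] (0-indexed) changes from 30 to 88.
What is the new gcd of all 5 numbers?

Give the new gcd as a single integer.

Numbers: [30, 24, 14, 6, 14], gcd = 2
Change: index 0, 30 -> 88
gcd of the OTHER numbers (without index 0): gcd([24, 14, 6, 14]) = 2
New gcd = gcd(g_others, new_val) = gcd(2, 88) = 2

Answer: 2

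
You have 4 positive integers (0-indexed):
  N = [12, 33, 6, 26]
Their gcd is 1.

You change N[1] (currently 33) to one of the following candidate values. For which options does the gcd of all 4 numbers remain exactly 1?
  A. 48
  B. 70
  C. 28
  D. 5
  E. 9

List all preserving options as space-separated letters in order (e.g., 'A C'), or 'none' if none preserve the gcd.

Answer: D E

Derivation:
Old gcd = 1; gcd of others (without N[1]) = 2
New gcd for candidate v: gcd(2, v). Preserves old gcd iff gcd(2, v) = 1.
  Option A: v=48, gcd(2,48)=2 -> changes
  Option B: v=70, gcd(2,70)=2 -> changes
  Option C: v=28, gcd(2,28)=2 -> changes
  Option D: v=5, gcd(2,5)=1 -> preserves
  Option E: v=9, gcd(2,9)=1 -> preserves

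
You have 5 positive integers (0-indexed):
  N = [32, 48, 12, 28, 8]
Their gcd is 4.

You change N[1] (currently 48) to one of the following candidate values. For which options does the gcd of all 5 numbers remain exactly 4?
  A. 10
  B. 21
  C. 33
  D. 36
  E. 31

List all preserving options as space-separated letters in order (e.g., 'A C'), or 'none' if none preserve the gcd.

Old gcd = 4; gcd of others (without N[1]) = 4
New gcd for candidate v: gcd(4, v). Preserves old gcd iff gcd(4, v) = 4.
  Option A: v=10, gcd(4,10)=2 -> changes
  Option B: v=21, gcd(4,21)=1 -> changes
  Option C: v=33, gcd(4,33)=1 -> changes
  Option D: v=36, gcd(4,36)=4 -> preserves
  Option E: v=31, gcd(4,31)=1 -> changes

Answer: D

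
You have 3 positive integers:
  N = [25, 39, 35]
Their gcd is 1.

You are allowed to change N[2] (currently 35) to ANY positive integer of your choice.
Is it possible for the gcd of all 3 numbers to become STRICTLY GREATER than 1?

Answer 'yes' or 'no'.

Current gcd = 1
gcd of all OTHER numbers (without N[2]=35): gcd([25, 39]) = 1
The new gcd after any change is gcd(1, new_value).
This can be at most 1.
Since 1 = old gcd 1, the gcd can only stay the same or decrease.

Answer: no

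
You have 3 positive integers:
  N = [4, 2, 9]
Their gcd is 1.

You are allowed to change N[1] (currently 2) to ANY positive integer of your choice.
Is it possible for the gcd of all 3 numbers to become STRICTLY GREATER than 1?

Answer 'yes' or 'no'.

Current gcd = 1
gcd of all OTHER numbers (without N[1]=2): gcd([4, 9]) = 1
The new gcd after any change is gcd(1, new_value).
This can be at most 1.
Since 1 = old gcd 1, the gcd can only stay the same or decrease.

Answer: no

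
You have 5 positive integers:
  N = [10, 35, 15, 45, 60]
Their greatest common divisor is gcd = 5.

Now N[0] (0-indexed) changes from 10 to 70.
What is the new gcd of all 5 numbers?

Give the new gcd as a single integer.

Answer: 5

Derivation:
Numbers: [10, 35, 15, 45, 60], gcd = 5
Change: index 0, 10 -> 70
gcd of the OTHER numbers (without index 0): gcd([35, 15, 45, 60]) = 5
New gcd = gcd(g_others, new_val) = gcd(5, 70) = 5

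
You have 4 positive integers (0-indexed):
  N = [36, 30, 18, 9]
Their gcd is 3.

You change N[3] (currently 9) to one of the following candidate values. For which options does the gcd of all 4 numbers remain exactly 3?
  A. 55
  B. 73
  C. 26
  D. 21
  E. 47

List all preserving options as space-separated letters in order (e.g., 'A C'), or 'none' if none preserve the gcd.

Old gcd = 3; gcd of others (without N[3]) = 6
New gcd for candidate v: gcd(6, v). Preserves old gcd iff gcd(6, v) = 3.
  Option A: v=55, gcd(6,55)=1 -> changes
  Option B: v=73, gcd(6,73)=1 -> changes
  Option C: v=26, gcd(6,26)=2 -> changes
  Option D: v=21, gcd(6,21)=3 -> preserves
  Option E: v=47, gcd(6,47)=1 -> changes

Answer: D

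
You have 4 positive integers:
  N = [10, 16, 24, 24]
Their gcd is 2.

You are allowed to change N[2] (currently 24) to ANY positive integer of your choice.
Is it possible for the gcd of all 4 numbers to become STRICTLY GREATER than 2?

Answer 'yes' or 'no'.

Answer: no

Derivation:
Current gcd = 2
gcd of all OTHER numbers (without N[2]=24): gcd([10, 16, 24]) = 2
The new gcd after any change is gcd(2, new_value).
This can be at most 2.
Since 2 = old gcd 2, the gcd can only stay the same or decrease.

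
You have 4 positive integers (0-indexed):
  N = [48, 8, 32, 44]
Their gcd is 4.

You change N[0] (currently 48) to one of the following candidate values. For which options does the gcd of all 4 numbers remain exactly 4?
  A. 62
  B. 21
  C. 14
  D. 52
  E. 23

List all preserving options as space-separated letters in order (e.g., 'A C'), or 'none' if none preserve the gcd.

Old gcd = 4; gcd of others (without N[0]) = 4
New gcd for candidate v: gcd(4, v). Preserves old gcd iff gcd(4, v) = 4.
  Option A: v=62, gcd(4,62)=2 -> changes
  Option B: v=21, gcd(4,21)=1 -> changes
  Option C: v=14, gcd(4,14)=2 -> changes
  Option D: v=52, gcd(4,52)=4 -> preserves
  Option E: v=23, gcd(4,23)=1 -> changes

Answer: D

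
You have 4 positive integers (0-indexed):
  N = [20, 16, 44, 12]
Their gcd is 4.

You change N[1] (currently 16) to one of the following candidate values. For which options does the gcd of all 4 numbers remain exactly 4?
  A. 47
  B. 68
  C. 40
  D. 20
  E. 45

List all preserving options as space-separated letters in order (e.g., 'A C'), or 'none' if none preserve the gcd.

Answer: B C D

Derivation:
Old gcd = 4; gcd of others (without N[1]) = 4
New gcd for candidate v: gcd(4, v). Preserves old gcd iff gcd(4, v) = 4.
  Option A: v=47, gcd(4,47)=1 -> changes
  Option B: v=68, gcd(4,68)=4 -> preserves
  Option C: v=40, gcd(4,40)=4 -> preserves
  Option D: v=20, gcd(4,20)=4 -> preserves
  Option E: v=45, gcd(4,45)=1 -> changes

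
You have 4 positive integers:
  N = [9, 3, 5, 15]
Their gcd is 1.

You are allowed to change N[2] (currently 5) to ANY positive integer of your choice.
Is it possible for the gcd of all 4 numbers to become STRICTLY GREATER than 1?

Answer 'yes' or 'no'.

Current gcd = 1
gcd of all OTHER numbers (without N[2]=5): gcd([9, 3, 15]) = 3
The new gcd after any change is gcd(3, new_value).
This can be at most 3.
Since 3 > old gcd 1, the gcd CAN increase (e.g., set N[2] = 3).

Answer: yes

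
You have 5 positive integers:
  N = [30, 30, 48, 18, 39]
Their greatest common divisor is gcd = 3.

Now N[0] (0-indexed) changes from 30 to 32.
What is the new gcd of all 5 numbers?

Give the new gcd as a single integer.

Numbers: [30, 30, 48, 18, 39], gcd = 3
Change: index 0, 30 -> 32
gcd of the OTHER numbers (without index 0): gcd([30, 48, 18, 39]) = 3
New gcd = gcd(g_others, new_val) = gcd(3, 32) = 1

Answer: 1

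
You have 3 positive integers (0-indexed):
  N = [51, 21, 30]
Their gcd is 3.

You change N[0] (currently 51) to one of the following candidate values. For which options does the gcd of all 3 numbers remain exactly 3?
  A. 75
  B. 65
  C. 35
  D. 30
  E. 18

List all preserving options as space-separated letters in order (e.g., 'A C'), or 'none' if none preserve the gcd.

Old gcd = 3; gcd of others (without N[0]) = 3
New gcd for candidate v: gcd(3, v). Preserves old gcd iff gcd(3, v) = 3.
  Option A: v=75, gcd(3,75)=3 -> preserves
  Option B: v=65, gcd(3,65)=1 -> changes
  Option C: v=35, gcd(3,35)=1 -> changes
  Option D: v=30, gcd(3,30)=3 -> preserves
  Option E: v=18, gcd(3,18)=3 -> preserves

Answer: A D E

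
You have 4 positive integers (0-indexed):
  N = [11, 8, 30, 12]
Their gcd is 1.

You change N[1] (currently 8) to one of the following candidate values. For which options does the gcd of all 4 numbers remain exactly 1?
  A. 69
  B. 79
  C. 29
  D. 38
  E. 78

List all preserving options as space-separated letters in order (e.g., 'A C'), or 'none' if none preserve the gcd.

Answer: A B C D E

Derivation:
Old gcd = 1; gcd of others (without N[1]) = 1
New gcd for candidate v: gcd(1, v). Preserves old gcd iff gcd(1, v) = 1.
  Option A: v=69, gcd(1,69)=1 -> preserves
  Option B: v=79, gcd(1,79)=1 -> preserves
  Option C: v=29, gcd(1,29)=1 -> preserves
  Option D: v=38, gcd(1,38)=1 -> preserves
  Option E: v=78, gcd(1,78)=1 -> preserves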